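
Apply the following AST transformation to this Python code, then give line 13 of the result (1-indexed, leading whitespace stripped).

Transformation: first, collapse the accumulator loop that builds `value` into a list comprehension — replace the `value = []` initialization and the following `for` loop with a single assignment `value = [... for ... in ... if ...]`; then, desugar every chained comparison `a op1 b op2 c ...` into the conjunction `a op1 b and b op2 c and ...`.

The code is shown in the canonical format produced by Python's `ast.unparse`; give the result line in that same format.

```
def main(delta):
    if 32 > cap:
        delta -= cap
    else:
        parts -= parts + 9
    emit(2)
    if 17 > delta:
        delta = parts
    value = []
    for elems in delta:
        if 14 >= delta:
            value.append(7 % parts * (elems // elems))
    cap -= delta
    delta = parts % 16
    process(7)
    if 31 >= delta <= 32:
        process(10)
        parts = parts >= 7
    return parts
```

if 31 >= delta and delta <= 32:

Transformed code:
def main(delta):
    if 32 > cap:
        delta -= cap
    else:
        parts -= parts + 9
    emit(2)
    if 17 > delta:
        delta = parts
    value = [7 % parts * (elems // elems) for elems in delta if 14 >= delta]
    cap -= delta
    delta = parts % 16
    process(7)
    if 31 >= delta and delta <= 32:
        process(10)
        parts = parts >= 7
    return parts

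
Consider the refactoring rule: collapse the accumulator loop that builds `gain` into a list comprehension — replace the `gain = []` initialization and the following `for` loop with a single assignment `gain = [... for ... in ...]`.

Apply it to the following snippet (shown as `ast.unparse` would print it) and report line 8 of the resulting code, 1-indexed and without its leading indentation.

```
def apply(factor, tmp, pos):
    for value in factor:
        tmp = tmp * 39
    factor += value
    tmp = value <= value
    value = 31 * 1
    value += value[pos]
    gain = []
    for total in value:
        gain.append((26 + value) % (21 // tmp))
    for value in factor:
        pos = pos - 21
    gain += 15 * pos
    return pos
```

gain = [(26 + value) % (21 // tmp) for total in value]

Transformed code:
def apply(factor, tmp, pos):
    for value in factor:
        tmp = tmp * 39
    factor += value
    tmp = value <= value
    value = 31 * 1
    value += value[pos]
    gain = [(26 + value) % (21 // tmp) for total in value]
    for value in factor:
        pos = pos - 21
    gain += 15 * pos
    return pos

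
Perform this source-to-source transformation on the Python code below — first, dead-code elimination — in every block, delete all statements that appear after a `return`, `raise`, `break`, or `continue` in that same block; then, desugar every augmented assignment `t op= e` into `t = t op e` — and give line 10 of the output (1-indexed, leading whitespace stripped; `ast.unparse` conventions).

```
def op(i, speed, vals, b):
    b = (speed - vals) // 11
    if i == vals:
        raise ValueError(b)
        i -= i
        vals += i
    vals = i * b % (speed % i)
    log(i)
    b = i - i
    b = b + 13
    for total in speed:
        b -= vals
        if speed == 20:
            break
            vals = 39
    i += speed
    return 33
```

Transformed code:
def op(i, speed, vals, b):
    b = (speed - vals) // 11
    if i == vals:
        raise ValueError(b)
    vals = i * b % (speed % i)
    log(i)
    b = i - i
    b = b + 13
    for total in speed:
        b = b - vals
        if speed == 20:
            break
    i = i + speed
    return 33

b = b - vals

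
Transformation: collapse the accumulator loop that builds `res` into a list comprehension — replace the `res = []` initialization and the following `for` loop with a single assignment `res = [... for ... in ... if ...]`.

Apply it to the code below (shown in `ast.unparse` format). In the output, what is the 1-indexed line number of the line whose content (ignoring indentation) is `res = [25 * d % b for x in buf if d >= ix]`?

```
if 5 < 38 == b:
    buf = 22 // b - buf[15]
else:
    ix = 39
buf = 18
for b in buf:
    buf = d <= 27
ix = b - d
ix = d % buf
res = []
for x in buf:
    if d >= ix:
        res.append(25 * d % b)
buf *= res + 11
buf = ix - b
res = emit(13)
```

Transformed code:
if 5 < 38 == b:
    buf = 22 // b - buf[15]
else:
    ix = 39
buf = 18
for b in buf:
    buf = d <= 27
ix = b - d
ix = d % buf
res = [25 * d % b for x in buf if d >= ix]
buf *= res + 11
buf = ix - b
res = emit(13)

10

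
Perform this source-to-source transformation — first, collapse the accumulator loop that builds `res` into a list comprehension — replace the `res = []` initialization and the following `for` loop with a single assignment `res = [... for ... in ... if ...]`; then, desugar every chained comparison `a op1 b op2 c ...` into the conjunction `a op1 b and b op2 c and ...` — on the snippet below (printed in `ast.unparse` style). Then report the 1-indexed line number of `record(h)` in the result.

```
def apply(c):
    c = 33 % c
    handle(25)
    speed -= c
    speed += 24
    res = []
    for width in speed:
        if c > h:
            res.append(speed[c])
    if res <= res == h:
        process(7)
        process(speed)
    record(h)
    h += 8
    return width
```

Transformed code:
def apply(c):
    c = 33 % c
    handle(25)
    speed -= c
    speed += 24
    res = [speed[c] for width in speed if c > h]
    if res <= res and res == h:
        process(7)
        process(speed)
    record(h)
    h += 8
    return width

10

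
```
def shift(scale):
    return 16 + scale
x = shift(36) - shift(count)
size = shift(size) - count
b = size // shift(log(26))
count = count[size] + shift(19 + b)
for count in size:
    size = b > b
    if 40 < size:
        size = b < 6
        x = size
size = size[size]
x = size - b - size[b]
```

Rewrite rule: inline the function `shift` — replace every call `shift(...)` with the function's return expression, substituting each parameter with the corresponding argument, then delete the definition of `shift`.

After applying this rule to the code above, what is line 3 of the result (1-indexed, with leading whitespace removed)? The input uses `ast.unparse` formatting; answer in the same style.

Transformed code:
x = 16 + 36 - (16 + count)
size = 16 + size - count
b = size // (16 + log(26))
count = count[size] + (16 + (19 + b))
for count in size:
    size = b > b
    if 40 < size:
        size = b < 6
        x = size
size = size[size]
x = size - b - size[b]

b = size // (16 + log(26))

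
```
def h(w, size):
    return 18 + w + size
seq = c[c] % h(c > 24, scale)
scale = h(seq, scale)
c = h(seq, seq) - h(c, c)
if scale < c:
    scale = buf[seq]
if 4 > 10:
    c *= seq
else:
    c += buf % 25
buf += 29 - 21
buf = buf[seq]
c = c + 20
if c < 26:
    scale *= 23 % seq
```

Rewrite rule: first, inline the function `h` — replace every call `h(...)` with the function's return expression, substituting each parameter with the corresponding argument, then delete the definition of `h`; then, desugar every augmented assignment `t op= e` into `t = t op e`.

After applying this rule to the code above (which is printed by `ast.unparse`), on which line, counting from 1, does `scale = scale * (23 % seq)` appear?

Transformed code:
seq = c[c] % (18 + (c > 24) + scale)
scale = 18 + seq + scale
c = 18 + seq + seq - (18 + c + c)
if scale < c:
    scale = buf[seq]
if 4 > 10:
    c = c * seq
else:
    c = c + buf % 25
buf = buf + (29 - 21)
buf = buf[seq]
c = c + 20
if c < 26:
    scale = scale * (23 % seq)

14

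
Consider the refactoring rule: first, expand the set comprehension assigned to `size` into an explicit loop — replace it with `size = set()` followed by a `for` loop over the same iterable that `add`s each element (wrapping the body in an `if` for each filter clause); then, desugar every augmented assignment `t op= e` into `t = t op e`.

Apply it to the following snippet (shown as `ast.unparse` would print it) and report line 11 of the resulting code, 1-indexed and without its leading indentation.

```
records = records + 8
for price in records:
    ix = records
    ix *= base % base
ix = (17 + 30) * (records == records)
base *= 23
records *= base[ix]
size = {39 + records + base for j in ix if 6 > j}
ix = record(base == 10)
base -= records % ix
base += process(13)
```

size.add(39 + records + base)

Transformed code:
records = records + 8
for price in records:
    ix = records
    ix = ix * (base % base)
ix = (17 + 30) * (records == records)
base = base * 23
records = records * base[ix]
size = set()
for j in ix:
    if 6 > j:
        size.add(39 + records + base)
ix = record(base == 10)
base = base - records % ix
base = base + process(13)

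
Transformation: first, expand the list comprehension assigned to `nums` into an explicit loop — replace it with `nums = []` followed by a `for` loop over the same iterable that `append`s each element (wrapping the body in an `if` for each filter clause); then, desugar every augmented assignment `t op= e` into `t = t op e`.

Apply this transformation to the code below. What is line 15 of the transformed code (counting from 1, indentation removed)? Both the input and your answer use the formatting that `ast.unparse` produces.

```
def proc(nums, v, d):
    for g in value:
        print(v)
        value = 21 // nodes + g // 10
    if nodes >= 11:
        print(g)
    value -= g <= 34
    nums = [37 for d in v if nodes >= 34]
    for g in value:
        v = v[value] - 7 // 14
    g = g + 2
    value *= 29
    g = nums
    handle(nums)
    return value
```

value = value * 29

Transformed code:
def proc(nums, v, d):
    for g in value:
        print(v)
        value = 21 // nodes + g // 10
    if nodes >= 11:
        print(g)
    value = value - (g <= 34)
    nums = []
    for d in v:
        if nodes >= 34:
            nums.append(37)
    for g in value:
        v = v[value] - 7 // 14
    g = g + 2
    value = value * 29
    g = nums
    handle(nums)
    return value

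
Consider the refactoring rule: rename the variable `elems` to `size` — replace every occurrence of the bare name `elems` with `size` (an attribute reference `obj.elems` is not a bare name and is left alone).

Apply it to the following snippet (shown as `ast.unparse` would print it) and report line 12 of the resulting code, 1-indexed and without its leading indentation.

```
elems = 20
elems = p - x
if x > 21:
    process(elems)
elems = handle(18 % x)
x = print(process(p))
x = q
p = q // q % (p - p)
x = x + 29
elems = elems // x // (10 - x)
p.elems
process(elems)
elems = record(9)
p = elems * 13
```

process(size)

Transformed code:
size = 20
size = p - x
if x > 21:
    process(size)
size = handle(18 % x)
x = print(process(p))
x = q
p = q // q % (p - p)
x = x + 29
size = size // x // (10 - x)
p.elems
process(size)
size = record(9)
p = size * 13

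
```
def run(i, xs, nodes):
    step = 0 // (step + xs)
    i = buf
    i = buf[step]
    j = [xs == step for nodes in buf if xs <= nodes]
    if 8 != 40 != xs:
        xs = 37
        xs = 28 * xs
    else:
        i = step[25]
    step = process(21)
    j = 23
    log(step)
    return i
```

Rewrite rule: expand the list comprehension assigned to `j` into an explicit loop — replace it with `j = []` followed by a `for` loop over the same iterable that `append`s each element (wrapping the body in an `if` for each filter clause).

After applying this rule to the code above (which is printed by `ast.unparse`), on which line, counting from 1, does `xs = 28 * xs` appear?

Transformed code:
def run(i, xs, nodes):
    step = 0 // (step + xs)
    i = buf
    i = buf[step]
    j = []
    for nodes in buf:
        if xs <= nodes:
            j.append(xs == step)
    if 8 != 40 != xs:
        xs = 37
        xs = 28 * xs
    else:
        i = step[25]
    step = process(21)
    j = 23
    log(step)
    return i

11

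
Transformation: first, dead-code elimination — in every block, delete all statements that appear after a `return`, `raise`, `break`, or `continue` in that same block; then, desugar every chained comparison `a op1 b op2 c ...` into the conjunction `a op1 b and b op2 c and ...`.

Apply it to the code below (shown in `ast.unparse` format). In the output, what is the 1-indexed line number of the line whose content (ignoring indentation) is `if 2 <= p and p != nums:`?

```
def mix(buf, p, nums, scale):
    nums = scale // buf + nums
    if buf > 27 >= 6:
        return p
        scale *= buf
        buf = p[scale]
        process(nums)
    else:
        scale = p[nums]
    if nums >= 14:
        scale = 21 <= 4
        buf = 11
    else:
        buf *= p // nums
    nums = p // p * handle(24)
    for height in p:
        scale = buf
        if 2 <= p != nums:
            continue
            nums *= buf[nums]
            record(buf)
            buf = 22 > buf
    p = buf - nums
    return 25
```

15

Transformed code:
def mix(buf, p, nums, scale):
    nums = scale // buf + nums
    if buf > 27 and 27 >= 6:
        return p
    else:
        scale = p[nums]
    if nums >= 14:
        scale = 21 <= 4
        buf = 11
    else:
        buf *= p // nums
    nums = p // p * handle(24)
    for height in p:
        scale = buf
        if 2 <= p and p != nums:
            continue
    p = buf - nums
    return 25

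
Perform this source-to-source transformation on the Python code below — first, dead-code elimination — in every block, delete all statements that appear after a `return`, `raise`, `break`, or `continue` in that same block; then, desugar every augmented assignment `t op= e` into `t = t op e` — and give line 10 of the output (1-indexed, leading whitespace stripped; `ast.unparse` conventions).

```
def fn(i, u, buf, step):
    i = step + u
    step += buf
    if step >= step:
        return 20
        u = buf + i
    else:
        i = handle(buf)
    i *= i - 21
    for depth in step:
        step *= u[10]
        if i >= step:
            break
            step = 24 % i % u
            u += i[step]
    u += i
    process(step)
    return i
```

step = step * u[10]

Transformed code:
def fn(i, u, buf, step):
    i = step + u
    step = step + buf
    if step >= step:
        return 20
    else:
        i = handle(buf)
    i = i * (i - 21)
    for depth in step:
        step = step * u[10]
        if i >= step:
            break
    u = u + i
    process(step)
    return i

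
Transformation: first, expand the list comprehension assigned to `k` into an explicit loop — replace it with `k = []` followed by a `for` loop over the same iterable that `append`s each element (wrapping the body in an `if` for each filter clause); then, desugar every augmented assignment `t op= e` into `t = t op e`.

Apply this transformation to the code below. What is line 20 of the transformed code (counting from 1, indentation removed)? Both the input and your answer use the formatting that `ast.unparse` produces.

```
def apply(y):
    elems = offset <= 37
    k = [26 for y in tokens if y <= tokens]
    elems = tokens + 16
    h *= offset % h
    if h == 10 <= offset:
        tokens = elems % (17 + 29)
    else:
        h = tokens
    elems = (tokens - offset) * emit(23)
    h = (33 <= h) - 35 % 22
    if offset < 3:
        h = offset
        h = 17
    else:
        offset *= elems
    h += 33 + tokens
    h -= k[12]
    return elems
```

Transformed code:
def apply(y):
    elems = offset <= 37
    k = []
    for y in tokens:
        if y <= tokens:
            k.append(26)
    elems = tokens + 16
    h = h * (offset % h)
    if h == 10 <= offset:
        tokens = elems % (17 + 29)
    else:
        h = tokens
    elems = (tokens - offset) * emit(23)
    h = (33 <= h) - 35 % 22
    if offset < 3:
        h = offset
        h = 17
    else:
        offset = offset * elems
    h = h + (33 + tokens)
    h = h - k[12]
    return elems

h = h + (33 + tokens)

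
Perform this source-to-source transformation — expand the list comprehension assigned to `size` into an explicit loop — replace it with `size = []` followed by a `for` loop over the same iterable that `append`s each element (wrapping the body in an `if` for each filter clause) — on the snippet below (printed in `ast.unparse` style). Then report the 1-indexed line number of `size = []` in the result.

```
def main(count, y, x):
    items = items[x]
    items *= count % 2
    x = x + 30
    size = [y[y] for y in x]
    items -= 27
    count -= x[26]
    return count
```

5

Transformed code:
def main(count, y, x):
    items = items[x]
    items *= count % 2
    x = x + 30
    size = []
    for y in x:
        size.append(y[y])
    items -= 27
    count -= x[26]
    return count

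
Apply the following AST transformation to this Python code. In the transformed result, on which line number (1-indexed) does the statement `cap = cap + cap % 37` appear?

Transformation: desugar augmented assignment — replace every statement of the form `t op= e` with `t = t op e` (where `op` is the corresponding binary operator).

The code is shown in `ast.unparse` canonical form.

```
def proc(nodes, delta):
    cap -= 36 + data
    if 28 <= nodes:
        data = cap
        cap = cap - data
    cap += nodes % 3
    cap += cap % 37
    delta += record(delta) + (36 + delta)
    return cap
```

Transformed code:
def proc(nodes, delta):
    cap = cap - (36 + data)
    if 28 <= nodes:
        data = cap
        cap = cap - data
    cap = cap + nodes % 3
    cap = cap + cap % 37
    delta = delta + (record(delta) + (36 + delta))
    return cap

7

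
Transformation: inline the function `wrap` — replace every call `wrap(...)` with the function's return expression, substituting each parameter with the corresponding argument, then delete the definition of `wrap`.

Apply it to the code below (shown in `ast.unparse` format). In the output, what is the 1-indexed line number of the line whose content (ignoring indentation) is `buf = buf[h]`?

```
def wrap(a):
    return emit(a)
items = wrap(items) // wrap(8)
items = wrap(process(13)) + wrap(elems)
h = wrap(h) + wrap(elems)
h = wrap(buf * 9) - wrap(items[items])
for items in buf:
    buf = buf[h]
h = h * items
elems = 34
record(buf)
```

Transformed code:
items = emit(items) // emit(8)
items = emit(process(13)) + emit(elems)
h = emit(h) + emit(elems)
h = emit(buf * 9) - emit(items[items])
for items in buf:
    buf = buf[h]
h = h * items
elems = 34
record(buf)

6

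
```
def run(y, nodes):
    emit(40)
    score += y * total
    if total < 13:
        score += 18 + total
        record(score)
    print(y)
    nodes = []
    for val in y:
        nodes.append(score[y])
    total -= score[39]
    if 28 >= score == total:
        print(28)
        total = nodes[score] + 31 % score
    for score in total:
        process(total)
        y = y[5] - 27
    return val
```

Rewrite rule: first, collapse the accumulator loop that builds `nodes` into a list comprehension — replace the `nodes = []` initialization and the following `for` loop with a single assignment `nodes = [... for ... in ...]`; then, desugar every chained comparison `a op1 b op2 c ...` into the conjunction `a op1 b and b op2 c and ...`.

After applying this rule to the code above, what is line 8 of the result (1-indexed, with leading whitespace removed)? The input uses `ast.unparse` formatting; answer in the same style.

Transformed code:
def run(y, nodes):
    emit(40)
    score += y * total
    if total < 13:
        score += 18 + total
        record(score)
    print(y)
    nodes = [score[y] for val in y]
    total -= score[39]
    if 28 >= score and score == total:
        print(28)
        total = nodes[score] + 31 % score
    for score in total:
        process(total)
        y = y[5] - 27
    return val

nodes = [score[y] for val in y]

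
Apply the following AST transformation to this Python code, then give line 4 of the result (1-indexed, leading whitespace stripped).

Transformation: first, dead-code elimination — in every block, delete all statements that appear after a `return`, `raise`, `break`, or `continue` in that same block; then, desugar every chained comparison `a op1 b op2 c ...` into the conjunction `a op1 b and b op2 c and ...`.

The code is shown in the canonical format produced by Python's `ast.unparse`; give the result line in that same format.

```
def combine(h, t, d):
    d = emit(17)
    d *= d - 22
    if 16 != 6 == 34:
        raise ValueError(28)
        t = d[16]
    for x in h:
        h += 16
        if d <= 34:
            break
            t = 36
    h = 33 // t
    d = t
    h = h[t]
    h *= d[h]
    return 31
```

Transformed code:
def combine(h, t, d):
    d = emit(17)
    d *= d - 22
    if 16 != 6 and 6 == 34:
        raise ValueError(28)
    for x in h:
        h += 16
        if d <= 34:
            break
    h = 33 // t
    d = t
    h = h[t]
    h *= d[h]
    return 31

if 16 != 6 and 6 == 34:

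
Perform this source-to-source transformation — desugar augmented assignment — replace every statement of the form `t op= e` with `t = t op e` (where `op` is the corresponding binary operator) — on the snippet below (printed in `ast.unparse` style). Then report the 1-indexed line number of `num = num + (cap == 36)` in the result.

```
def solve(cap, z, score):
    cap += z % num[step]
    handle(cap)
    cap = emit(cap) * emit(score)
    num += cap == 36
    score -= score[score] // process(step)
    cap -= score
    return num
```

5

Transformed code:
def solve(cap, z, score):
    cap = cap + z % num[step]
    handle(cap)
    cap = emit(cap) * emit(score)
    num = num + (cap == 36)
    score = score - score[score] // process(step)
    cap = cap - score
    return num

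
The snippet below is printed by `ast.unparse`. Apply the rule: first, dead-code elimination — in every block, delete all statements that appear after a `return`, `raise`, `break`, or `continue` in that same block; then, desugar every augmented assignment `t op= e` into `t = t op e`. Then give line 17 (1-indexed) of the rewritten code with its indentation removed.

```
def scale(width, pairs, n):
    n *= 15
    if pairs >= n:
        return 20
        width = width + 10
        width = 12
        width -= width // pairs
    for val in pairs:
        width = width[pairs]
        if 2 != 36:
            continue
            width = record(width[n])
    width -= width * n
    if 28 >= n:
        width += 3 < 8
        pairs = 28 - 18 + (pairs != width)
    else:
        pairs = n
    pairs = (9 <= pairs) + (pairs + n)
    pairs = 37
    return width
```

return width

Transformed code:
def scale(width, pairs, n):
    n = n * 15
    if pairs >= n:
        return 20
    for val in pairs:
        width = width[pairs]
        if 2 != 36:
            continue
    width = width - width * n
    if 28 >= n:
        width = width + (3 < 8)
        pairs = 28 - 18 + (pairs != width)
    else:
        pairs = n
    pairs = (9 <= pairs) + (pairs + n)
    pairs = 37
    return width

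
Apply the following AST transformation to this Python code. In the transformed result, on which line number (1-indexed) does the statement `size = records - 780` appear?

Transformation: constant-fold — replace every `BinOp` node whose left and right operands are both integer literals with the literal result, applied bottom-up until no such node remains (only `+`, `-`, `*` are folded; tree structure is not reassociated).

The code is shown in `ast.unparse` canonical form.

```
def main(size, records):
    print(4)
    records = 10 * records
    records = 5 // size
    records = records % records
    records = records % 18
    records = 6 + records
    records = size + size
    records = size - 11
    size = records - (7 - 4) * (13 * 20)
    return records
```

Transformed code:
def main(size, records):
    print(4)
    records = 10 * records
    records = 5 // size
    records = records % records
    records = records % 18
    records = 6 + records
    records = size + size
    records = size - 11
    size = records - 780
    return records

10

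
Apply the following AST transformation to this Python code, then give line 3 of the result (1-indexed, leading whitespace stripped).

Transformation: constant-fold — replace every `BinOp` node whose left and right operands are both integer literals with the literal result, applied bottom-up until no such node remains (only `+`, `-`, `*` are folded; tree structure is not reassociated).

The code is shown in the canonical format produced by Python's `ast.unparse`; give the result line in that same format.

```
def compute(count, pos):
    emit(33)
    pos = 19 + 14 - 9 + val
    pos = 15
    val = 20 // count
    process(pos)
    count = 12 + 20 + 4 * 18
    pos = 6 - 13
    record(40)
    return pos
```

Transformed code:
def compute(count, pos):
    emit(33)
    pos = 24 + val
    pos = 15
    val = 20 // count
    process(pos)
    count = 104
    pos = -7
    record(40)
    return pos

pos = 24 + val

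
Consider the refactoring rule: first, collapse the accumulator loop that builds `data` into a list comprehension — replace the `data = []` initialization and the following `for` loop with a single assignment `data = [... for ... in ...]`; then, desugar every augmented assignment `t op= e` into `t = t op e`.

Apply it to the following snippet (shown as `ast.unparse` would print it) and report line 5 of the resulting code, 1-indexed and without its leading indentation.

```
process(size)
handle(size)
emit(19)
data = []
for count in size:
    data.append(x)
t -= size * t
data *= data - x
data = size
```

Transformed code:
process(size)
handle(size)
emit(19)
data = [x for count in size]
t = t - size * t
data = data * (data - x)
data = size

t = t - size * t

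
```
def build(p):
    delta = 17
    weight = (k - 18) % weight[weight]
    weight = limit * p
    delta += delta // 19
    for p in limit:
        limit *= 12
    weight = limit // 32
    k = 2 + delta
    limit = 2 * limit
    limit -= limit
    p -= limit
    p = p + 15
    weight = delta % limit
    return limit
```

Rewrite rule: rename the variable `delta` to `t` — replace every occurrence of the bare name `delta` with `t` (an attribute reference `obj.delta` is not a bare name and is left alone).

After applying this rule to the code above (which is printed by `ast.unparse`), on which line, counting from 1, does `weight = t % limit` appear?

14

Transformed code:
def build(p):
    t = 17
    weight = (k - 18) % weight[weight]
    weight = limit * p
    t += t // 19
    for p in limit:
        limit *= 12
    weight = limit // 32
    k = 2 + t
    limit = 2 * limit
    limit -= limit
    p -= limit
    p = p + 15
    weight = t % limit
    return limit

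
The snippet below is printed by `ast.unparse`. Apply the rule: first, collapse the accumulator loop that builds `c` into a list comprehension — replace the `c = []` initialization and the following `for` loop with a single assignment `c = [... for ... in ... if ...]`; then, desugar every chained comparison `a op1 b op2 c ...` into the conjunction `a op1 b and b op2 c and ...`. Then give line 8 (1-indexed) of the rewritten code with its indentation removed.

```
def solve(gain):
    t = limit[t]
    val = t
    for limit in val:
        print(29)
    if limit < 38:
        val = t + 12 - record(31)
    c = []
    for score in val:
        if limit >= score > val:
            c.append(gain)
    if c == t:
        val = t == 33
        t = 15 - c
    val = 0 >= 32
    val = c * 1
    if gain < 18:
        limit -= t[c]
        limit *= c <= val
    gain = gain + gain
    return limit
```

Transformed code:
def solve(gain):
    t = limit[t]
    val = t
    for limit in val:
        print(29)
    if limit < 38:
        val = t + 12 - record(31)
    c = [gain for score in val if limit >= score and score > val]
    if c == t:
        val = t == 33
        t = 15 - c
    val = 0 >= 32
    val = c * 1
    if gain < 18:
        limit -= t[c]
        limit *= c <= val
    gain = gain + gain
    return limit

c = [gain for score in val if limit >= score and score > val]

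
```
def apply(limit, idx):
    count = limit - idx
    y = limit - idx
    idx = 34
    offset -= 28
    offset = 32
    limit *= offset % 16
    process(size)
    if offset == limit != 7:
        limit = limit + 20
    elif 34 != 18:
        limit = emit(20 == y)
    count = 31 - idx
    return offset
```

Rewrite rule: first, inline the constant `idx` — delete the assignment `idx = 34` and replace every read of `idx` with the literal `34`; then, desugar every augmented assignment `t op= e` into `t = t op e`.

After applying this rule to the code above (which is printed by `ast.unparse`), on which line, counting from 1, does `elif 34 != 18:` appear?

Transformed code:
def apply(limit, idx):
    count = limit - 34
    y = limit - 34
    offset = offset - 28
    offset = 32
    limit = limit * (offset % 16)
    process(size)
    if offset == limit != 7:
        limit = limit + 20
    elif 34 != 18:
        limit = emit(20 == y)
    count = 31 - 34
    return offset

10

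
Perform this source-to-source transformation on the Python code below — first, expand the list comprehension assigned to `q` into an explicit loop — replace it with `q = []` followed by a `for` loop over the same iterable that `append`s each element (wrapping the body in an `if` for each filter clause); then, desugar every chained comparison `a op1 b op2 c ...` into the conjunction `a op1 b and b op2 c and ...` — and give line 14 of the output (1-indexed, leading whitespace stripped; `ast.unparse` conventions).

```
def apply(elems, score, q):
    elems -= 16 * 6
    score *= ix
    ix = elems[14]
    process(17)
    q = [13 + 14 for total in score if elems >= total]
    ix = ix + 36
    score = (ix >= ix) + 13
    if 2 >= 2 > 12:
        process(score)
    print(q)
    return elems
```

Transformed code:
def apply(elems, score, q):
    elems -= 16 * 6
    score *= ix
    ix = elems[14]
    process(17)
    q = []
    for total in score:
        if elems >= total:
            q.append(13 + 14)
    ix = ix + 36
    score = (ix >= ix) + 13
    if 2 >= 2 and 2 > 12:
        process(score)
    print(q)
    return elems

print(q)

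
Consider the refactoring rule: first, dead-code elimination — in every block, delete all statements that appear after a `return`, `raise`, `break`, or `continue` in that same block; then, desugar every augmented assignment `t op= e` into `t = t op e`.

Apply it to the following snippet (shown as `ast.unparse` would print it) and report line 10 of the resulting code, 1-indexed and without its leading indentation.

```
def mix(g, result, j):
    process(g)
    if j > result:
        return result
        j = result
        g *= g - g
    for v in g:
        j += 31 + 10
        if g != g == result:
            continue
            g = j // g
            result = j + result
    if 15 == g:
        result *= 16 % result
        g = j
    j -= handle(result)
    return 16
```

result = result * (16 % result)

Transformed code:
def mix(g, result, j):
    process(g)
    if j > result:
        return result
    for v in g:
        j = j + (31 + 10)
        if g != g == result:
            continue
    if 15 == g:
        result = result * (16 % result)
        g = j
    j = j - handle(result)
    return 16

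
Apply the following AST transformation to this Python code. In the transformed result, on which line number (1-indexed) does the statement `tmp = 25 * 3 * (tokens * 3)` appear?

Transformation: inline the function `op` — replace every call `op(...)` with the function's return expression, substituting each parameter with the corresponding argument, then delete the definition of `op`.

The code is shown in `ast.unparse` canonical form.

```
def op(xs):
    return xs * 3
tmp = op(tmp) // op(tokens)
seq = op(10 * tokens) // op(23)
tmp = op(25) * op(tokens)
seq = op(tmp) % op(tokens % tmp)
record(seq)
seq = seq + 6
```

Transformed code:
tmp = tmp * 3 // (tokens * 3)
seq = 10 * tokens * 3 // (23 * 3)
tmp = 25 * 3 * (tokens * 3)
seq = tmp * 3 % (tokens % tmp * 3)
record(seq)
seq = seq + 6

3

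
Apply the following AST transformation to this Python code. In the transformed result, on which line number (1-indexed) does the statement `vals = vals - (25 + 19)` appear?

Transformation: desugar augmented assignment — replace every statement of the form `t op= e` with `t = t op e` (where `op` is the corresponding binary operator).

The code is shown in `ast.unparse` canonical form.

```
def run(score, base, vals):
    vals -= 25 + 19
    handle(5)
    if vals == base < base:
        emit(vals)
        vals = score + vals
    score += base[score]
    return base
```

Transformed code:
def run(score, base, vals):
    vals = vals - (25 + 19)
    handle(5)
    if vals == base < base:
        emit(vals)
        vals = score + vals
    score = score + base[score]
    return base

2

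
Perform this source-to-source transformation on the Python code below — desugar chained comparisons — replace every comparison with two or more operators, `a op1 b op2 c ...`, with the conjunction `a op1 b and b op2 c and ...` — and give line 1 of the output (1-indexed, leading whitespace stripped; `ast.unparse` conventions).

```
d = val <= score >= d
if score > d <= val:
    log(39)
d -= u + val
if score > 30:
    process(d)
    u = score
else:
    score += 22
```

Transformed code:
d = val <= score and score >= d
if score > d and d <= val:
    log(39)
d -= u + val
if score > 30:
    process(d)
    u = score
else:
    score += 22

d = val <= score and score >= d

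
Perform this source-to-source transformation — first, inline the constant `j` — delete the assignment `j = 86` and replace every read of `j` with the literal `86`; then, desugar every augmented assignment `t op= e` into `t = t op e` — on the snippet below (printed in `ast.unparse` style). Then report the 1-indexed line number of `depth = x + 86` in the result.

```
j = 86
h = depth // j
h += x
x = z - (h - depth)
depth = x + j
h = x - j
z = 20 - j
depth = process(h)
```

Transformed code:
h = depth // 86
h = h + x
x = z - (h - depth)
depth = x + 86
h = x - 86
z = 20 - 86
depth = process(h)

4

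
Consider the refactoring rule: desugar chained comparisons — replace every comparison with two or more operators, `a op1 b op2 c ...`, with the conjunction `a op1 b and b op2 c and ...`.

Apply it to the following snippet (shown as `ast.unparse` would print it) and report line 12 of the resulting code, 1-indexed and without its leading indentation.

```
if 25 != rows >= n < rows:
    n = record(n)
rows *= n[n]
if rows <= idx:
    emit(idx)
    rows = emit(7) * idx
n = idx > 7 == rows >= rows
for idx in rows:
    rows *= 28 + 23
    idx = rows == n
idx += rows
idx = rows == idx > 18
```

Transformed code:
if 25 != rows and rows >= n and (n < rows):
    n = record(n)
rows *= n[n]
if rows <= idx:
    emit(idx)
    rows = emit(7) * idx
n = idx > 7 and 7 == rows and (rows >= rows)
for idx in rows:
    rows *= 28 + 23
    idx = rows == n
idx += rows
idx = rows == idx and idx > 18

idx = rows == idx and idx > 18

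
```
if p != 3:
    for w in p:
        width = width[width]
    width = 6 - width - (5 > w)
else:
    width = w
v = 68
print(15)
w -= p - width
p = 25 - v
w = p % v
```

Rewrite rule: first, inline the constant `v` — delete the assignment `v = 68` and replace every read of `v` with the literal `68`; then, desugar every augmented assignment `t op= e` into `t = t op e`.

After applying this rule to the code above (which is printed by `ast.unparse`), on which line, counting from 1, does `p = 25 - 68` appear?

9

Transformed code:
if p != 3:
    for w in p:
        width = width[width]
    width = 6 - width - (5 > w)
else:
    width = w
print(15)
w = w - (p - width)
p = 25 - 68
w = p % 68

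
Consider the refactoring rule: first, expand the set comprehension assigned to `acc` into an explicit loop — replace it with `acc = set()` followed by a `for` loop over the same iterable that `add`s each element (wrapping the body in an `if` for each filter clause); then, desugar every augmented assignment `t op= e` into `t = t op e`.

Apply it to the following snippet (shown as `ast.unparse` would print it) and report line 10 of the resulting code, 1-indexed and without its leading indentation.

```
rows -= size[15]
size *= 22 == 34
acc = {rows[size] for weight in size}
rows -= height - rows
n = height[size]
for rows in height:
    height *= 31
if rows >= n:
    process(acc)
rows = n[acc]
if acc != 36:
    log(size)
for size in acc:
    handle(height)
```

Transformed code:
rows = rows - size[15]
size = size * (22 == 34)
acc = set()
for weight in size:
    acc.add(rows[size])
rows = rows - (height - rows)
n = height[size]
for rows in height:
    height = height * 31
if rows >= n:
    process(acc)
rows = n[acc]
if acc != 36:
    log(size)
for size in acc:
    handle(height)

if rows >= n:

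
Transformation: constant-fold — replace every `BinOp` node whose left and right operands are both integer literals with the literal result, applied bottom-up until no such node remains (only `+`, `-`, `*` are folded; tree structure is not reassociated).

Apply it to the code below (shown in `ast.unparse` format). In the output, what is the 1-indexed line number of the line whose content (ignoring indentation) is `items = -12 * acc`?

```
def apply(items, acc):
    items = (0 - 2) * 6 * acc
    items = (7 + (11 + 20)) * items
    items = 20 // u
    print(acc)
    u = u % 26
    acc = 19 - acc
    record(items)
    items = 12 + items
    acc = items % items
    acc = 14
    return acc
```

Transformed code:
def apply(items, acc):
    items = -12 * acc
    items = 38 * items
    items = 20 // u
    print(acc)
    u = u % 26
    acc = 19 - acc
    record(items)
    items = 12 + items
    acc = items % items
    acc = 14
    return acc

2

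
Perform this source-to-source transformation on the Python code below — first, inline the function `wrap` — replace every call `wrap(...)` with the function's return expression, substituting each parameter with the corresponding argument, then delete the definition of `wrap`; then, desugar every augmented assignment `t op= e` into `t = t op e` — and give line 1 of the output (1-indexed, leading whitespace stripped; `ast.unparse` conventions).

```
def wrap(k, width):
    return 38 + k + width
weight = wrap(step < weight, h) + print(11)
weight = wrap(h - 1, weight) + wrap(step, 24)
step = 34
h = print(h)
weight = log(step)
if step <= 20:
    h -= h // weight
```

weight = 38 + (step < weight) + h + print(11)

Transformed code:
weight = 38 + (step < weight) + h + print(11)
weight = 38 + (h - 1) + weight + (38 + step + 24)
step = 34
h = print(h)
weight = log(step)
if step <= 20:
    h = h - h // weight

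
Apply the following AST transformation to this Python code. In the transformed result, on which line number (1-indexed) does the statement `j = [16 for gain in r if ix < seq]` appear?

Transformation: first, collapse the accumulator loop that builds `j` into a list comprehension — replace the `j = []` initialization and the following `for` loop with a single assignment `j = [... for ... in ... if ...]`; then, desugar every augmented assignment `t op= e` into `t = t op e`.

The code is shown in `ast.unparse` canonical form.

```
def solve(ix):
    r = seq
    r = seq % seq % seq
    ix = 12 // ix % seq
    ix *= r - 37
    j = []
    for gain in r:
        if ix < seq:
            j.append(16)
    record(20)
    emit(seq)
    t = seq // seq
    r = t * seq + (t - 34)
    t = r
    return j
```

6

Transformed code:
def solve(ix):
    r = seq
    r = seq % seq % seq
    ix = 12 // ix % seq
    ix = ix * (r - 37)
    j = [16 for gain in r if ix < seq]
    record(20)
    emit(seq)
    t = seq // seq
    r = t * seq + (t - 34)
    t = r
    return j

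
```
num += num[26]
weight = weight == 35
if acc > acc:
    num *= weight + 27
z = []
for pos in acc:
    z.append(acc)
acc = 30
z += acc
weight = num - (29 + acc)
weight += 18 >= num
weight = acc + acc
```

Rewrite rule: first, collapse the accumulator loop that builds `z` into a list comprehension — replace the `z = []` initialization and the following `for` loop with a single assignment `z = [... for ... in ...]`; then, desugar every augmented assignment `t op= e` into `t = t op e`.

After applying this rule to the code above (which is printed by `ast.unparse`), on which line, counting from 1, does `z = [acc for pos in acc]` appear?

5

Transformed code:
num = num + num[26]
weight = weight == 35
if acc > acc:
    num = num * (weight + 27)
z = [acc for pos in acc]
acc = 30
z = z + acc
weight = num - (29 + acc)
weight = weight + (18 >= num)
weight = acc + acc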